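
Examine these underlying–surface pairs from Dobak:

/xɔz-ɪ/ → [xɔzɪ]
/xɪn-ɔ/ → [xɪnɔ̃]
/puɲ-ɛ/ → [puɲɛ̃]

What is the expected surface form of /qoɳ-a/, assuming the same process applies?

[qoɳã]

The data show progressive nasality assimilation (vowel nasalisation): /ɔ/ → [ɔ̃] after /n/; /ɛ/ → [ɛ̃] after /ɲ/ — a vowel is nasalised by an immediately preceding nasal consonant.
No change occurs in [xɔzɪ] because the vowel at the boundary is adjacent to an oral consonant, not a nasal (/ɪ/ next to /z/).
/a/ sits next to the nasal /ɳ/ and is therefore nasalised to [ã].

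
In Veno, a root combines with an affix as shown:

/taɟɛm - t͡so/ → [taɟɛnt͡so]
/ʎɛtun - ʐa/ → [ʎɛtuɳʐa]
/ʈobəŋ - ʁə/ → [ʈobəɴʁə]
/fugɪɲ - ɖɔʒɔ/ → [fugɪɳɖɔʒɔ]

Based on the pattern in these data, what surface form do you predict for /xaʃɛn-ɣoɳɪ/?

[xaʃɛŋɣoɳɪ]

The data show regressive place assimilation: /m/ → [n] before /t͡s/; /n/ → [ɳ] before /ʐ/; /ŋ/ → [ɴ] before /ʁ/; /ɲ/ → [ɳ] before /ɖ/. In each pair only place changes, matching the following consonant, while manner and voice stay constant.
The rule targets /n/ (voiced alveolar nasal), which sits before the trigger /ɣ/ (velar).
Changing only its place to velar gives [ŋ] — the voiced velar nasal.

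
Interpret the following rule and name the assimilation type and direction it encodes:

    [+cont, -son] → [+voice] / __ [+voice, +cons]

regressive voicing assimilation

The structural change is [+voice], and the conditioning segment [+voice, +cons] (a voiced consonant) is itself voiced, so the target comes to share the voicing of its neighbour — voicing assimilation.
The conditioning segment sits to the right of the focus bar, meaning the trigger follows the segment that changes — regressive assimilation.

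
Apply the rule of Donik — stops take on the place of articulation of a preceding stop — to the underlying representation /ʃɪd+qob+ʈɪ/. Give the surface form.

The rule targets /q/ (voiceless uvular stop), which sits after the trigger /d/ (alveolar).
Changing only its place to alveolar gives [t] — the voiceless alveolar stop.
The same rule applies at the second boundary: /ʈ/ → [p] next to /b/.

[ʃɪdtobpɪ]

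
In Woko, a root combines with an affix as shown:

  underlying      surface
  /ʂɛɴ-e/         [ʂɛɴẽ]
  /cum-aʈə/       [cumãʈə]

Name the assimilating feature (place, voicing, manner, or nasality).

nasality

The vowel /e/ surfaces as nasalised [ẽ] next to the preceding nasal /ɴ/ — it has acquired the [+nasal] feature of its neighbour.
Likewise in the remaining data: /a/ → [ã] after /m/ — each time a vowel is nasalised next to a preceding nasal.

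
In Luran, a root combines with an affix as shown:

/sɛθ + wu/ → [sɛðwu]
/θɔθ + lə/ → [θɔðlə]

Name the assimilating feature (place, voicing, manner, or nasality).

Comparing underlying and surface forms, /θ/ → [ð] is the alternation; the neighbouring /w/ is constant.
/θ/ is voiceless while /w/ is voiced; the output [ð] is voiced, matching the trigger — so the feature that spreads is voicing.
The other alternating form patterns the same way: /θ/ → [ð] before /l/ (voiceless → voiced, matching voiced) — only voicing changes, and always toward the following segment.

voicing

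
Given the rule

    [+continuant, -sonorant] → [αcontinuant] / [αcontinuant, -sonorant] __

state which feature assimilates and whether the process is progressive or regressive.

The shared variable α links the value of [continuant] on the target to that of the neighbouring obstruent. [continuant] distinguishes stops from fricatives — a manner-of-articulation feature — so this is manner assimilation.
Since the environment is written before the underscore, the trigger precedes the target; the direction is progressive.

progressive manner assimilation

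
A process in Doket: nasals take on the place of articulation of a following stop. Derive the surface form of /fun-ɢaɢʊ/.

The rule targets /n/ (voiced alveolar nasal), which sits before the trigger /ɢ/ (uvular).
The voiced uvular nasal is [ɴ], so /n/ → [ɴ].

[fuɴɢaɢʊ]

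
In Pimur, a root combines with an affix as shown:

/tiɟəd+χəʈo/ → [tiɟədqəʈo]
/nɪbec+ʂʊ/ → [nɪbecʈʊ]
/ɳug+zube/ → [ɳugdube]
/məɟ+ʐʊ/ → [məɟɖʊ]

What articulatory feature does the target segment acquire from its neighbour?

manner

Underlying /χ/ is realised as [q] next to /d/; /d/ itself does not change.
/χ/ is a fricative while /d/ is a stop; the output [q] is a stop, matching the trigger — so the feature that spreads is manner.
Checking the remaining alternations: /ʂ/ → [ʈ] after /c/ (fricative → stop, matching a stop); /z/ → [d] after /g/ (fricative → stop, matching a stop); /ʐ/ → [ɖ] after /ɟ/ (fricative → stop, matching a stop) — only manner changes, and always toward the preceding segment.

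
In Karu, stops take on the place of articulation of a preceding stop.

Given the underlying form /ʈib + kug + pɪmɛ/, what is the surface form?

[ʈibpugkɪmɛ]

The rule targets /k/ (voiceless velar stop), which sits after the trigger /b/ (bilabial).
The voiceless bilabial stop is [p], so /k/ → [p].
At the second juncture, /p/ likewise becomes [k] adjacent to /g/.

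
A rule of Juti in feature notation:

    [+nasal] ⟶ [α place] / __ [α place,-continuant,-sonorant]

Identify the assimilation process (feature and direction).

The shared variable α links the value of the place features (abbreviated [place]) on the target to the same value on the neighbouring segment, so place is the feature that assimilates.
The conditioning segment sits to the right of the focus bar, meaning the trigger follows the segment that changes — regressive assimilation.

regressive place assimilation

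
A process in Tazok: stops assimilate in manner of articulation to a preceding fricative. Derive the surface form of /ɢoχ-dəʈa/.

[ɢoχzəʈa]

The rule targets /d/ (voiced alveolar stop), which sits after the trigger /χ/ (fricative).
Changing only its manner to fricative gives [z] — the voiced alveolar fricative.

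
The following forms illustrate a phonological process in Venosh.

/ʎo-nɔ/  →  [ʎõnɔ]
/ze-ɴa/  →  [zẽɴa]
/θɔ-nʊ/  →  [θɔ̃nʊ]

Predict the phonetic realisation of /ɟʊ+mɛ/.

The data show regressive nasality assimilation (vowel nasalisation): /o/ → [õ] before /n/; /e/ → [ẽ] before /ɴ/; /ɔ/ → [ɔ̃] before /n/ — a vowel is nasalised by an immediately following nasal consonant.
The vowel /ʊ/ is adjacent to the following nasal /m/, so it acquires [+nasal] and surfaces as [ʊ̃].

[ɟʊ̃mɛ]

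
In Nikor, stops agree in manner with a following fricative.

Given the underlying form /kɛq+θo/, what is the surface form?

[kɛχθo]

/q/ is a voiceless uvular stop. The following trigger /θ/ is a fricative, so /q/ must become a fricative as well.
Changing only its manner to fricative gives [χ] — the voiceless uvular fricative.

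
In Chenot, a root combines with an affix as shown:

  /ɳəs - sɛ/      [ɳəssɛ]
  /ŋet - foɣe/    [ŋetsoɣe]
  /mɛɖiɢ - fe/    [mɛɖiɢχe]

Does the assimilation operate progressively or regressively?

Comparing underlying and surface forms, /f/ → [s] is the alternation; the neighbouring /t/ is constant.
/f/ is labiodental while /t/ is alveolar; the output [s] is alveolar, matching the trigger — so the feature that spreads is place.
The same holds elsewhere in the data: /f/ → [χ] after /ɢ/ (labiodental → uvular, matching uvular) — only place changes, and always toward the preceding segment.
Nothing changes in [ɳəssɛ]: there the adjacent consonants already agree in place (/s/ and /s/ are both alveolar), so this form is consistent with the same rule.
Since the segment that changes follows the conditioning segment, the assimilation is progressive.

progressive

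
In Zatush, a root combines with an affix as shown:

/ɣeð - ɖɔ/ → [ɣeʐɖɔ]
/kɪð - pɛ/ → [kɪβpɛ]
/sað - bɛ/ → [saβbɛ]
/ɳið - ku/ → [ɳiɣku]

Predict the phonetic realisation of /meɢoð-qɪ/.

The data show regressive place assimilation: /ð/ → [ʐ] before /ɖ/; /ð/ → [β] before /p/; /ð/ → [β] before /b/; /ð/ → [ɣ] before /k/. In each pair only place changes, matching the following consonant, while manner and voice stay constant.
/ð/ is a voiced dental fricative. The following trigger /q/ is uvular, so /ð/ must become uvular as well.
A voiced uvular fricative is [ʁ], so the surface segment is [ʁ].

[meɢoʁqɪ]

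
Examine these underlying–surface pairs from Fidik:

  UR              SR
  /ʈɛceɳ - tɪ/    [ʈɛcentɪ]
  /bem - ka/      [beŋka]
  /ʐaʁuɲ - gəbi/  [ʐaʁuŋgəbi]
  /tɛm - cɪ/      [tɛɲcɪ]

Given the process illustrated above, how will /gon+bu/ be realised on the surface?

The data show regressive place assimilation: /ɳ/ → [n] before /t/; /m/ → [ŋ] before /k/; /ɲ/ → [ŋ] before /g/; /m/ → [ɲ] before /c/. In each pair only place changes, matching the following consonant, while manner and voice stay constant.
The rule targets /n/ (voiced alveolar nasal), which sits before the trigger /b/ (bilabial).
A voiced bilabial nasal is [m], so the surface segment is [m].

[gombu]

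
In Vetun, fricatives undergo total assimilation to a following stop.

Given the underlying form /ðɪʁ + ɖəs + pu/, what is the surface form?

/ʁ/ is the segment targeted by the rule; it sits immediately before /ɖ/, so it assimilates completely and surfaces as [ɖ].
The same rule applies at the second boundary: /s/ → [p] next to /p/.

[ðɪɖɖəppu]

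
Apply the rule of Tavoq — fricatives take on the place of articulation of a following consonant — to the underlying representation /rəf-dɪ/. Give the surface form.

[rəsdɪ]

/f/ is a voiceless labiodental fricative. The following trigger /d/ is alveolar, so /f/ must become alveolar as well.
The voiceless alveolar fricative is [s], so /f/ → [s].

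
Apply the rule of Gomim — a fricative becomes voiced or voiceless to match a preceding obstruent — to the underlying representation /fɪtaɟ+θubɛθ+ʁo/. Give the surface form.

[fɪtaɟðubɛθχo]

The rule targets /θ/ (voiceless dental fricative), which sits after the trigger /ɟ/ (voiced).
The voiced dental fricative is [ð], so /θ/ → [ð].
The same rule applies at the second boundary: /ʁ/ → [χ] next to /θ/.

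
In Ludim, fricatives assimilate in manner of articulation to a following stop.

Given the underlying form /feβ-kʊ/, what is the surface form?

/β/ is a voiced bilabial fricative. The following trigger /k/ is a stop, so /β/ must become a stop as well.
A voiced bilabial stop is [b], so the surface segment is [b].

[febkʊ]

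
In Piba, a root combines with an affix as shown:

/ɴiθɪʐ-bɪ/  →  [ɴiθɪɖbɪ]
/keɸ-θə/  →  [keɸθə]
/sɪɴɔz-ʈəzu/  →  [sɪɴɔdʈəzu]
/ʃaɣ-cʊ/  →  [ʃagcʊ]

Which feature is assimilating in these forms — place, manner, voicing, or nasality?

Comparing underlying and surface forms, /ʐ/ → [ɖ] is the alternation; the neighbouring /b/ is constant.
/ʐ/ is a fricative while /b/ is a stop; the output [ɖ] is a stop, matching the trigger — so the feature that spreads is manner.
Checking the remaining alternations: /z/ → [d] before /ʈ/ (fricative → stop, matching a stop); /ɣ/ → [g] before /c/ (fricative → stop, matching a stop) — only manner changes, and always toward the following segment.
Nothing changes in [keɸθə]: there the adjacent consonants already agree in manner (/ɸ/ and /θ/ are both fricatives), so this form is consistent with the same rule.

manner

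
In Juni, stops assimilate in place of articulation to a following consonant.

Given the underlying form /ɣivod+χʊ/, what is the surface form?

/d/ is a voiced alveolar stop. The following trigger /χ/ is uvular, so /d/ must become uvular as well.
Changing only its place to uvular gives [ɢ] — the voiced uvular stop.

[ɣivoɢχʊ]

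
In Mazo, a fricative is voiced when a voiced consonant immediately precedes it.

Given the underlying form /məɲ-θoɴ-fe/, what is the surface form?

/θ/ is a voiceless dental fricative. The preceding trigger /ɲ/ is voiced, so /θ/ must become voiced as well.
Changing only its voicing to voiced gives [ð] — the voiced dental fricative.
At the second juncture, /f/ likewise becomes [v] adjacent to /ɴ/.

[məɲðoɴve]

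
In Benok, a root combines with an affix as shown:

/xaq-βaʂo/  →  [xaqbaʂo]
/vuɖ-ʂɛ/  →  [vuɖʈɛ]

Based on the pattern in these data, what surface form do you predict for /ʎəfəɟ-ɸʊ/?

[ʎəfəɟpʊ]

The data show progressive manner assimilation: /β/ → [b] after /q/; /ʂ/ → [ʈ] after /ɖ/. In each pair only manner changes, matching the preceding consonant, while place and voice stay constant.
The rule targets /ɸ/ (voiceless bilabial fricative), which sits after the trigger /ɟ/ (stop).
The voiceless bilabial stop is [p], so /ɸ/ → [p].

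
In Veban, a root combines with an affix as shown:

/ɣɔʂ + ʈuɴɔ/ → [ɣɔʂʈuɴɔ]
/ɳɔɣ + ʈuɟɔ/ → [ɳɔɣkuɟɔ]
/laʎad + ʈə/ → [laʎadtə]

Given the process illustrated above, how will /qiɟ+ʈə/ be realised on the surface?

The data show progressive place assimilation: /ʈ/ → [k] after /ɣ/; /ʈ/ → [t] after /d/. In each pair only place changes, matching the preceding consonant, while manner and voice stay constant.
No alternation appears in [ɣɔʂʈuɴɔ]: there the adjacent consonants already agree in place (/ʈ/ and /ʂ/ are both retroflex), so this form is consistent with the same rule.
/ʈ/ is a voiceless retroflex stop. The preceding trigger /ɟ/ is palatal, so /ʈ/ must become palatal as well.
Changing only its place to palatal gives [c] — the voiceless palatal stop.

[qiɟcə]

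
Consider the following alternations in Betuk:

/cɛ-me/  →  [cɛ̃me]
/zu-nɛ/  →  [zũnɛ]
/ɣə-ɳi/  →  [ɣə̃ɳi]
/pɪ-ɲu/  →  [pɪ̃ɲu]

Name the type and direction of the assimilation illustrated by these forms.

The vowel /ɛ/ surfaces as nasalised [ɛ̃] next to the following nasal /m/ — it has acquired the [+nasal] feature of its neighbour.
The other forms show the same pattern: /u/ → [ũ] before /n/; /ə/ → [ə̃] before /ɳ/; /ɪ/ → [ɪ̃] before /ɲ/ — each time a vowel is nasalised next to a following nasal.
Because the conditioning nasal is to the right of the vowel that changes, the process is regressive (anticipatory).

regressive nasality assimilation (vowel nasalisation)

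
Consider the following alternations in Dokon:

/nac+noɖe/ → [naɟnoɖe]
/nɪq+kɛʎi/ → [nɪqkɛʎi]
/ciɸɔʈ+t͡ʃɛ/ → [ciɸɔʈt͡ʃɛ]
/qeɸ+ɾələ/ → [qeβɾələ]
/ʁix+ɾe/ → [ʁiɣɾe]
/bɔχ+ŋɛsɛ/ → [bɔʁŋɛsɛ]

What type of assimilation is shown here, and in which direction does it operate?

Underlying /c/ is realised as [ɟ] next to /n/; /n/ itself does not change.
The change voiceless → voiced matches the voicing of the following /n/, identifying this as voicing assimilation.
Place and manner are unchanged, so the assimilation is partial, not total.
The other alternating forms pattern the same way: /ɸ/ → [β] before /ɾ/ (voiceless → voiced, matching voiced); /x/ → [ɣ] before /ɾ/ (voiceless → voiced, matching voiced); /χ/ → [ʁ] before /ŋ/ (voiceless → voiced, matching voiced) — only voicing changes, and always toward the following segment.
No alternation appears in [nɪqkɛʎi], [ciɸɔʈt͡ʃɛ]: there the adjacent consonants already agree in voicing (/q/ and /k/ are both voiceless; /ʈ/ and /t͡ʃ/ are both voiceless), so these forms are consistent with the same rule.
Since the segment that changes precedes the conditioning segment, the assimilation is regressive.

regressive voicing assimilation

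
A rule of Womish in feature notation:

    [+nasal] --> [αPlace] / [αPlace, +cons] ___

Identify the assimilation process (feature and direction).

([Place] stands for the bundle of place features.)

The rule copies the place features (abbreviated [Place]) from the environment onto the target, so the assimilating feature is place.
The conditioning segment sits to the left of the focus bar, meaning the trigger precedes the segment that changes — progressive assimilation.

progressive place assimilation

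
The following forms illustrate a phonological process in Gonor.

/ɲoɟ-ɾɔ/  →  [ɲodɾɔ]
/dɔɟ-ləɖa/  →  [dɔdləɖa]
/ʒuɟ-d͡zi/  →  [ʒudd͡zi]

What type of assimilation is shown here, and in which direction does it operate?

regressive place assimilation

Comparing underlying and surface forms, /ɟ/ → [d] is the alternation; the neighbouring /ɾ/ is constant.
The change palatal → alveolar matches the place of the following /ɾ/, identifying this as place assimilation.
Manner and voice are unchanged, so the assimilation is partial, not total.
The other alternating forms pattern the same way: /ɟ/ → [d] before /l/ (palatal → alveolar, matching alveolar); /ɟ/ → [d] before /d͡z/ (palatal → alveolar, matching alveolar) — only place changes, and always toward the following segment.
Since the segment that changes precedes the conditioning segment, the assimilation is regressive.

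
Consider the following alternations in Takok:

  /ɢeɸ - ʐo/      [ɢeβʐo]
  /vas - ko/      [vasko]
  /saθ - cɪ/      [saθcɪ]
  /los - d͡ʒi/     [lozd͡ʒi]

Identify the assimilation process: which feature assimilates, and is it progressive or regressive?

regressive voicing assimilation

Comparing underlying and surface forms, /ɸ/ → [β] is the alternation; the neighbouring /ʐ/ is constant.
The change voiceless → voiced matches the voicing of the following /ʐ/, identifying this as voicing assimilation.
Place and manner are unchanged, so the assimilation is partial, not total.
The other alternating form patterns the same way: /s/ → [z] before /d͡ʒ/ (voiceless → voiced, matching voiced) — only voicing changes, and always toward the following segment.
No alternation appears in [vasko], [saθcɪ]: there the adjacent consonants already agree in voicing (/s/ and /k/ are both voiceless; /θ/ and /c/ are both voiceless), so these forms are consistent with the same rule.
Since the segment that changes precedes the conditioning segment, the assimilation is regressive.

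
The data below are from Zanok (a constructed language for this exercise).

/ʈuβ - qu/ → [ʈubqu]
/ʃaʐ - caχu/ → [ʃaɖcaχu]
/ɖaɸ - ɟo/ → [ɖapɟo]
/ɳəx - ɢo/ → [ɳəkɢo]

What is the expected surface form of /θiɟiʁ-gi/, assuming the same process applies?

[θiɟiɢgi]

The data show regressive manner assimilation: /β/ → [b] before /q/; /ʐ/ → [ɖ] before /c/; /ɸ/ → [p] before /ɟ/; /x/ → [k] before /ɢ/. In each pair only manner changes, matching the following consonant, while place and voice stay constant.
/ʁ/ is a voiced uvular fricative. The following trigger /g/ is a stop, so /ʁ/ must become a stop as well.
The voiced uvular stop is [ɢ], so /ʁ/ → [ɢ].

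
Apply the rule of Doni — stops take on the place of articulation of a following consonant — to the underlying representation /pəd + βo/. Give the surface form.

[pəbβo]

/d/ is a voiced alveolar stop. The following trigger /β/ is bilabial, so /d/ must become bilabial as well.
The voiced bilabial stop is [b], so /d/ → [b].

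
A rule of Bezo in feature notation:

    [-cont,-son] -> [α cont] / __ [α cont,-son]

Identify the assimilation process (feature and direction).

The shared variable α links the value of [cont] on the target to that of the neighbouring obstruent. [cont] distinguishes stops from fricatives — a manner-of-articulation feature — so this is manner assimilation.
The conditioning segment sits to the right of the focus bar, meaning the trigger follows the segment that changes — regressive assimilation.

regressive manner assimilation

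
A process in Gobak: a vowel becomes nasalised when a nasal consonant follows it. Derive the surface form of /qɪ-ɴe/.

The vowel /ɪ/ is adjacent to the following nasal /ɴ/, so it acquires [+nasal] and surfaces as [ɪ̃].

[qɪ̃ɴe]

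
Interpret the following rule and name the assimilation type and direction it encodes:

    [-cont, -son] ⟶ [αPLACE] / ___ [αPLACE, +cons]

regressive place assimilation

The shared variable α links the value of the place features (abbreviated [PLACE]) on the target to the same value on the neighbouring segment, so place is the feature that assimilates.
Since the environment is written after the underscore, the trigger follows the target; the direction is regressive.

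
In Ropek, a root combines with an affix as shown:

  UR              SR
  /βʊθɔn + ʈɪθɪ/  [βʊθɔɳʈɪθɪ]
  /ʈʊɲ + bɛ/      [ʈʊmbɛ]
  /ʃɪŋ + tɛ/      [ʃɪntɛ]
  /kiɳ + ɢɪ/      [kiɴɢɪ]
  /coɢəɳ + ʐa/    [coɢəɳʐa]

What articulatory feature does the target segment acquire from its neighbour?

place

The segment that alternates is /n/, which surfaces as [ɳ] when adjacent to /ʈ/.
/n/ is alveolar while /ʈ/ is retroflex; the output [ɳ] is retroflex, matching the trigger — so the feature that spreads is place.
Checking the remaining alternations: /ɲ/ → [m] before /b/ (palatal → bilabial, matching bilabial); /ŋ/ → [n] before /t/ (velar → alveolar, matching alveolar); /ɳ/ → [ɴ] before /ɢ/ (retroflex → uvular, matching uvular) — only place changes, and always toward the following segment.
Nothing changes in [coɢəɳʐa]: there the adjacent consonants already agree in place (/ɳ/ and /ʐ/ are both retroflex), so this form is consistent with the same rule.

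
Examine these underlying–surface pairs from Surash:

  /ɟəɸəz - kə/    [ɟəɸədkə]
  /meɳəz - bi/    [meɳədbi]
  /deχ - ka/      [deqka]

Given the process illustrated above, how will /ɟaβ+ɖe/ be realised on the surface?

The data show regressive manner assimilation: /z/ → [d] before /k/; /z/ → [d] before /b/; /χ/ → [q] before /k/. In each pair only manner changes, matching the following consonant, while place and voice stay constant.
/β/ is a voiced bilabial fricative. The following trigger /ɖ/ is a stop, so /β/ must become a stop as well.
Changing only its manner to stop gives [b] — the voiced bilabial stop.

[ɟabɖe]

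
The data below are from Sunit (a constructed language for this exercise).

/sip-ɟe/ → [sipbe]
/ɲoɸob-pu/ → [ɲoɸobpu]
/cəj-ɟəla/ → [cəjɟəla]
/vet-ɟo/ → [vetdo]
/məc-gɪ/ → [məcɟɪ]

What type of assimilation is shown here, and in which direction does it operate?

progressive place assimilation

The segment that alternates is /ɟ/, which surfaces as [b] when adjacent to /p/.
The change palatal → bilabial matches the place of the preceding /p/, identifying this as place assimilation.
Manner and voice are unchanged, so the assimilation is partial, not total.
Checking the remaining alternations: /ɟ/ → [d] after /t/ (palatal → alveolar, matching alveolar); /g/ → [ɟ] after /c/ (velar → palatal, matching palatal) — only place changes, and always toward the preceding segment.
Nothing changes in [ɲoɸobpu], [cəjɟəla]: there the adjacent consonants already agree in place (/p/ and /b/ are both bilabial; /ɟ/ and /j/ are both palatal), so these forms are consistent with the same rule.
The trigger is the preceding segment, so the direction is progressive (perseverative).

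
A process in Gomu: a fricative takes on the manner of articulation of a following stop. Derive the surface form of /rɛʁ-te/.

/ʁ/ is a voiced uvular fricative. The following trigger /t/ is a stop, so /ʁ/ must become a stop as well.
Changing only its manner to stop gives [ɢ] — the voiced uvular stop.

[rɛɢte]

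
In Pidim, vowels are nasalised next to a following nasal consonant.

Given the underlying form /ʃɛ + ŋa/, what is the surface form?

[ʃɛ̃ŋa]

/ɛ/ sits next to the nasal /ŋ/ and is therefore nasalised to [ɛ̃].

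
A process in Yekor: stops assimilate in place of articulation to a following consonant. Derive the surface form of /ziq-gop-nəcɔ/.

[zikgotnəcɔ]

/q/ is a voiceless uvular stop. The following trigger /g/ is velar, so /q/ must become velar as well.
The voiceless velar stop is [k], so /q/ → [k].
At the second juncture, /p/ likewise becomes [t] adjacent to /n/.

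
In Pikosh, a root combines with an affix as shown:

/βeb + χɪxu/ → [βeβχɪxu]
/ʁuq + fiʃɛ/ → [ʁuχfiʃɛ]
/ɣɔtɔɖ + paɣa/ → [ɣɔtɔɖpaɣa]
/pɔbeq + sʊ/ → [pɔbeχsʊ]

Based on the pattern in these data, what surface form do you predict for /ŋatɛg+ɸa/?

[ŋatɛɣɸa]

The data show regressive manner assimilation: /b/ → [β] before /χ/; /q/ → [χ] before /f/; /q/ → [χ] before /s/. In each pair only manner changes, matching the following consonant, while place and voice stay constant.
No alternation appears in [ɣɔtɔɖpaɣa]: there the adjacent consonants already agree in manner (/ɖ/ and /p/ are both stops), so this form is consistent with the same rule.
The rule targets /g/ (voiced velar stop), which sits before the trigger /ɸ/ (fricative).
Changing only its manner to fricative gives [ɣ] — the voiced velar fricative.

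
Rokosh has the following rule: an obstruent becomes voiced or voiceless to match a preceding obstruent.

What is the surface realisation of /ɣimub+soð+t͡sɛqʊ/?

[ɣimubzoðd͡zɛqʊ]

The rule targets /s/ (voiceless alveolar fricative), which sits after the trigger /b/ (voiced).
The voiced alveolar fricative is [z], so /s/ → [z].
The same rule applies at the second boundary: /t͡s/ → [d͡z] next to /ð/.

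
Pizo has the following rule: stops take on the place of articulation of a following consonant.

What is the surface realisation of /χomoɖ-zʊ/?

The rule targets /ɖ/ (voiced retroflex stop), which sits before the trigger /z/ (alveolar).
The voiced alveolar stop is [d], so /ɖ/ → [d].

[χomodzʊ]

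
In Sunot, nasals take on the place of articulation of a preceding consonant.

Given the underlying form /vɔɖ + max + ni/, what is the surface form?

/m/ is a voiced bilabial nasal. The preceding trigger /ɖ/ is retroflex, so /m/ must become retroflex as well.
A voiced retroflex nasal is [ɳ], so the surface segment is [ɳ].
At the second juncture, /n/ likewise becomes [ŋ] adjacent to /x/.

[vɔɖɳaxŋi]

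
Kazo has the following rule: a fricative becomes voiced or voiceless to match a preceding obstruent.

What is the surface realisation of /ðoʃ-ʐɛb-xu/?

The rule targets /ʐ/ (voiced retroflex fricative), which sits after the trigger /ʃ/ (voiceless).
The voiceless retroflex fricative is [ʂ], so /ʐ/ → [ʂ].
The same rule applies at the second boundary: /x/ → [ɣ] next to /b/.

[ðoʃʂɛbɣu]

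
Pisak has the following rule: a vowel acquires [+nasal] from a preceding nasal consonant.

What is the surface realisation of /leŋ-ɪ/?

[leŋɪ̃]

The vowel /ɪ/ is adjacent to the preceding nasal /ŋ/, so it acquires [+nasal] and surfaces as [ɪ̃].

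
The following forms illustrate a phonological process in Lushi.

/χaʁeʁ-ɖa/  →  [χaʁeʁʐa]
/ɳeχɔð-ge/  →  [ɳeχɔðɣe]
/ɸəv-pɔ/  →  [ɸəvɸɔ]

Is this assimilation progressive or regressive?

Comparing underlying and surface forms, /ɖ/ → [ʐ] is the alternation; the neighbouring /ʁ/ is constant.
The change stop → fricative matches the manner of the preceding /ʁ/, identifying this as manner assimilation.
The same holds elsewhere in the data: /g/ → [ɣ] after /ð/ (stop → fricative, matching a fricative); /p/ → [ɸ] after /v/ (stop → fricative, matching a fricative) — only manner changes, and always toward the preceding segment.
Since the segment that changes follows the conditioning segment, the assimilation is progressive.

progressive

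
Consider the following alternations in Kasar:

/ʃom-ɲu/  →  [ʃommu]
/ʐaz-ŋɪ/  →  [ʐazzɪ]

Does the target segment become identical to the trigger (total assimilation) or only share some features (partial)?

Underlying /ŋ/ is realised as [z] next to /z/; /z/ itself does not change.
The output [z] is identical to the trigger /z/ — every feature (place, manner, voicing) has been copied — so this is total assimilation.
The other form behaves the same way: /ɲ/ → [m] after /m/ — in each case the output is a copy of the preceding consonant.

total assimilation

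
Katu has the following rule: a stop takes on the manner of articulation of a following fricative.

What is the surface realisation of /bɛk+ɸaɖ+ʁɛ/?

The rule targets /k/ (voiceless velar stop), which sits before the trigger /ɸ/ (fricative).
The voiceless velar fricative is [x], so /k/ → [x].
The same rule applies at the second boundary: /ɖ/ → [ʐ] next to /ʁ/.

[bɛxɸaʐʁɛ]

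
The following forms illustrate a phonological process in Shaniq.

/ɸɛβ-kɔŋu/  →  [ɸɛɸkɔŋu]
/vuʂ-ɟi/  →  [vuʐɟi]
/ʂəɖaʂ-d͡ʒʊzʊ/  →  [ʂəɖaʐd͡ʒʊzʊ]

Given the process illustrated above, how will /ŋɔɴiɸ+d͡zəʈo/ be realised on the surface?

[ŋɔɴiβd͡zəʈo]

The data show regressive voicing assimilation: /β/ → [ɸ] before /k/; /ʂ/ → [ʐ] before /ɟ/; /ʂ/ → [ʐ] before /d͡ʒ/. In each pair only voicing changes, matching the following consonant, while place and manner stay constant.
/ɸ/ is a voiceless bilabial fricative. The following trigger /d͡z/ is voiced, so /ɸ/ must become voiced as well.
A voiced bilabial fricative is [β], so the surface segment is [β].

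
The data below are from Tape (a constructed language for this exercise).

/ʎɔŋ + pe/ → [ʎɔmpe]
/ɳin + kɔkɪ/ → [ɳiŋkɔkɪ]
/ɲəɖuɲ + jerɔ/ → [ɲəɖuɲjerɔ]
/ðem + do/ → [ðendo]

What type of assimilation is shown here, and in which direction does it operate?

Underlying /ŋ/ is realised as [m] next to /p/; /p/ itself does not change.
The change velar → bilabial matches the place of the following /p/, identifying this as place assimilation.
Manner and voice are unchanged, so the assimilation is partial, not total.
The same holds elsewhere in the data: /n/ → [ŋ] before /k/ (alveolar → velar, matching velar); /m/ → [n] before /d/ (bilabial → alveolar, matching alveolar) — only place changes, and always toward the following segment.
Nothing changes in [ɲəɖuɲjerɔ]: there the adjacent consonants already agree in place (/ɲ/ and /j/ are both palatal), so this form is consistent with the same rule.
The trigger is the following segment, so the direction is regressive (anticipatory).

regressive place assimilation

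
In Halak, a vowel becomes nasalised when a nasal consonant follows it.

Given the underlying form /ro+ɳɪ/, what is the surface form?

The vowel /o/ is adjacent to the following nasal /ɳ/, so it acquires [+nasal] and surfaces as [õ].

[rõɳɪ]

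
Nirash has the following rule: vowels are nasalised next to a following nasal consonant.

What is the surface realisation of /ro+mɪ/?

The vowel /o/ is adjacent to the following nasal /m/, so it acquires [+nasal] and surfaces as [õ].

[rõmɪ]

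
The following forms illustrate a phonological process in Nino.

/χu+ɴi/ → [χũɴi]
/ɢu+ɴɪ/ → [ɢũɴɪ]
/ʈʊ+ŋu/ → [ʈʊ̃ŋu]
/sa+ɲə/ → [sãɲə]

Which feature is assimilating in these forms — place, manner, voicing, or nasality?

nasality

The vowel /u/ surfaces as nasalised [ũ] next to the following nasal /ɴ/ — it has acquired the [+nasal] feature of its neighbour.
Likewise in the remaining data: /ʊ/ → [ʊ̃] before /ŋ/; /a/ → [ã] before /ɲ/ — each time a vowel is nasalised next to a following nasal.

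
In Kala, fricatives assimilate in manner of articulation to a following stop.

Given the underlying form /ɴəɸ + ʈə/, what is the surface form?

[ɴəpʈə]

/ɸ/ is a voiceless bilabial fricative. The following trigger /ʈ/ is a stop, so /ɸ/ must become a stop as well.
A voiceless bilabial stop is [p], so the surface segment is [p].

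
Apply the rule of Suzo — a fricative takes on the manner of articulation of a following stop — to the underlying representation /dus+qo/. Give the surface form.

[dutqo]

The rule targets /s/ (voiceless alveolar fricative), which sits before the trigger /q/ (stop).
Changing only its manner to stop gives [t] — the voiceless alveolar stop.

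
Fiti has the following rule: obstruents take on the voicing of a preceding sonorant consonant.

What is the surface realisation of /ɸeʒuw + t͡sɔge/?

/t͡s/ is a voiceless alveolar affricate. The preceding trigger /w/ is voiced, so /t͡s/ must become voiced as well.
Changing only its voicing to voiced gives [d͡z] — the voiced alveolar affricate.

[ɸeʒuwd͡zɔge]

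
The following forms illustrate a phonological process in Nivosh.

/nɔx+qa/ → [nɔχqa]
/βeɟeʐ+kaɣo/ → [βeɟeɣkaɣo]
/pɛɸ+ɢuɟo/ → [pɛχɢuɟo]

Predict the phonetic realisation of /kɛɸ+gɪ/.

The data show regressive place assimilation: /x/ → [χ] before /q/; /ʐ/ → [ɣ] before /k/; /ɸ/ → [χ] before /ɢ/. In each pair only place changes, matching the following consonant, while manner and voice stay constant.
/ɸ/ is a voiceless bilabial fricative. The following trigger /g/ is velar, so /ɸ/ must become velar as well.
Changing only its place to velar gives [x] — the voiceless velar fricative.

[kɛxgɪ]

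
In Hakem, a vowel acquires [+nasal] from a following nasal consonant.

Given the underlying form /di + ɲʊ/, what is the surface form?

/i/ sits next to the nasal /ɲ/ and is therefore nasalised to [ĩ].

[dĩɲʊ]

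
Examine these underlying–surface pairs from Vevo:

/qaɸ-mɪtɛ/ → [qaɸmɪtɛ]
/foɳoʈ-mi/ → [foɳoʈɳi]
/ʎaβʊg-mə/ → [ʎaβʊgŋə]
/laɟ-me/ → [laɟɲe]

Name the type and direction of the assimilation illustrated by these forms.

Underlying /m/ is realised as [ɳ] next to /ʈ/; /ʈ/ itself does not change.
/m/ is bilabial while /ʈ/ is retroflex; the output [ɳ] is retroflex, matching the trigger — so the feature that spreads is place.
Manner and voice are unchanged, so the assimilation is partial, not total.
The other alternating forms pattern the same way: /m/ → [ŋ] after /g/ (bilabial → velar, matching velar); /m/ → [ɲ] after /ɟ/ (bilabial → palatal, matching palatal) — only place changes, and always toward the preceding segment.
Nothing changes in [qaɸmɪtɛ]: there the adjacent consonants already agree in place (/m/ and /ɸ/ are both bilabial), so this form is consistent with the same rule.
Since the segment that changes follows the conditioning segment, the assimilation is progressive.

progressive place assimilation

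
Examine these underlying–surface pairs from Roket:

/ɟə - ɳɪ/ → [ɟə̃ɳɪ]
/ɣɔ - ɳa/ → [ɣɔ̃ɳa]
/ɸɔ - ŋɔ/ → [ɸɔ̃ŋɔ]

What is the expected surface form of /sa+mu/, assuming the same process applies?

The data show regressive nasality assimilation (vowel nasalisation): /ə/ → [ə̃] before /ɳ/; /ɔ/ → [ɔ̃] before /ɳ/; /ɔ/ → [ɔ̃] before /ŋ/ — a vowel is nasalised by an immediately following nasal consonant.
/a/ sits next to the nasal /m/ and is therefore nasalised to [ã].

[sãmu]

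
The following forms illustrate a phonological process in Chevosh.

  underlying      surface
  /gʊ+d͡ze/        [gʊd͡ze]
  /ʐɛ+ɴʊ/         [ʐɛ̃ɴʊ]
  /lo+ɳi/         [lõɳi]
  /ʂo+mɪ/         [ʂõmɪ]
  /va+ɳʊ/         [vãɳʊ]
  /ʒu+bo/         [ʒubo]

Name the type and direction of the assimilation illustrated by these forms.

The vowel /ɛ/ surfaces as nasalised [ɛ̃] next to the following nasal /ɴ/ — it has acquired the [+nasal] feature of its neighbour.
Likewise in the remaining data: /o/ → [õ] before /ɳ/; /o/ → [õ] before /m/; /a/ → [ã] before /ɳ/ — each time a vowel is nasalised next to a following nasal.
No change occurs in [gʊd͡ze], [ʒubo] because the vowel at the boundary is adjacent to an oral consonant, not a nasal (/ʊ/ next to /d͡z/; /u/ next to /b/).
Because the conditioning nasal is to the right of the vowel that changes, the process is regressive (anticipatory).

regressive nasality assimilation (vowel nasalisation)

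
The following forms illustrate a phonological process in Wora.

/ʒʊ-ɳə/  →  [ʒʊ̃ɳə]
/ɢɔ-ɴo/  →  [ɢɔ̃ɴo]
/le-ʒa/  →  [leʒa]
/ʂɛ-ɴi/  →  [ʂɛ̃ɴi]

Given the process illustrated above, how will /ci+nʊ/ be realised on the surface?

[cĩnʊ]

The data show regressive nasality assimilation (vowel nasalisation): /ʊ/ → [ʊ̃] before /ɳ/; /ɔ/ → [ɔ̃] before /ɴ/; /ɛ/ → [ɛ̃] before /ɴ/ — a vowel is nasalised by an immediately following nasal consonant.
No change occurs in [leʒa] because the vowel at the boundary is adjacent to an oral consonant, not a nasal (/e/ next to /ʒ/).
The vowel /i/ is adjacent to the following nasal /n/, so it acquires [+nasal] and surfaces as [ĩ].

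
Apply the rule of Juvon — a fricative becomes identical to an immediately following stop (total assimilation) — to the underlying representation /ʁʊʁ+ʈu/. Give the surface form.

/ʁ/ is the segment targeted by the rule; it sits immediately before /ʈ/, so it assimilates completely and surfaces as [ʈ].

[ʁʊʈʈu]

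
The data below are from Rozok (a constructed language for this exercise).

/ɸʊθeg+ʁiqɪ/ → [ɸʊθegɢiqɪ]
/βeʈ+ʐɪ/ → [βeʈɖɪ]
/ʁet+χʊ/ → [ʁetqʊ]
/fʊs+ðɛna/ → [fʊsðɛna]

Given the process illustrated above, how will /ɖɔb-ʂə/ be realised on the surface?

[ɖɔbʈə]

The data show progressive manner assimilation: /ʁ/ → [ɢ] after /g/; /ʐ/ → [ɖ] after /ʈ/; /χ/ → [q] after /t/. In each pair only manner changes, matching the preceding consonant, while place and voice stay constant.
No alternation appears in [fʊsðɛna]: there the adjacent consonants already agree in manner (/ð/ and /s/ are both fricatives), so this form is consistent with the same rule.
The rule targets /ʂ/ (voiceless retroflex fricative), which sits after the trigger /b/ (stop).
Changing only its manner to stop gives [ʈ] — the voiceless retroflex stop.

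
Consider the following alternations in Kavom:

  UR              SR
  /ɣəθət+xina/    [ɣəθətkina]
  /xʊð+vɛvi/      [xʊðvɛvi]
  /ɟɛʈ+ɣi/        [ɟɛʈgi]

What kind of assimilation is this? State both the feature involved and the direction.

progressive manner assimilation

The segment that alternates is /x/, which surfaces as [k] when adjacent to /t/.
The change fricative → stop matches the manner of the preceding /t/, identifying this as manner assimilation.
Place and voice are unchanged, so the assimilation is partial, not total.
Checking the remaining alternation: /ɣ/ → [g] after /ʈ/ (fricative → stop, matching a stop) — only manner changes, and always toward the preceding segment.
Nothing changes in [xʊðvɛvi]: there the adjacent consonants already agree in manner (/v/ and /ð/ are both fricatives), so this form is consistent with the same rule.
Since the segment that changes follows the conditioning segment, the assimilation is progressive.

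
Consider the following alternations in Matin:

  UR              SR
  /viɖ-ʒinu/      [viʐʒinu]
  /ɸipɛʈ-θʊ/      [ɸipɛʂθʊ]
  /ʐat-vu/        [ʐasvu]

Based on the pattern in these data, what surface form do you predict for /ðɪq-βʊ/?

The data show regressive manner assimilation: /ɖ/ → [ʐ] before /ʒ/; /ʈ/ → [ʂ] before /θ/; /t/ → [s] before /v/. In each pair only manner changes, matching the following consonant, while place and voice stay constant.
/q/ is a voiceless uvular stop. The following trigger /β/ is a fricative, so /q/ must become a fricative as well.
A voiceless uvular fricative is [χ], so the surface segment is [χ].

[ðɪχβʊ]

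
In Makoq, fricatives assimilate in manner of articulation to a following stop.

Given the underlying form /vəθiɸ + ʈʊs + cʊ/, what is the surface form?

[vəθipʈʊtcʊ]

/ɸ/ is a voiceless bilabial fricative. The following trigger /ʈ/ is a stop, so /ɸ/ must become a stop as well.
A voiceless bilabial stop is [p], so the surface segment is [p].
At the second juncture, /s/ likewise becomes [t] adjacent to /c/.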